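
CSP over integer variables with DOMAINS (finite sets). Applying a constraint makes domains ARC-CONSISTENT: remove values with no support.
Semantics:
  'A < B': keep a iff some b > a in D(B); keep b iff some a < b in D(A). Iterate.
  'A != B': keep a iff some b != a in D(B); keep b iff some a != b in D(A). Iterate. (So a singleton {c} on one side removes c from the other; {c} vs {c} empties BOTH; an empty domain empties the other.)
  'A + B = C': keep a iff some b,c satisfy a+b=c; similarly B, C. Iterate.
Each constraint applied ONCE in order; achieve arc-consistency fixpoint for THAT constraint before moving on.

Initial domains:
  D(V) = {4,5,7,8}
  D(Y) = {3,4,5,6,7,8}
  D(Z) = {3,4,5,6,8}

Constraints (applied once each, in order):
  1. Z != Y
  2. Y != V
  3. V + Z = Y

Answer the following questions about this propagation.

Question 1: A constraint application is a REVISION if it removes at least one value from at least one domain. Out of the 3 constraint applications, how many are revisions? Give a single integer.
Constraint 1 (Z != Y) on D(Z)={3,4,5,6,8} D(Y)={3,4,5,6,7,8}: no change => not a revision
Constraint 2 (Y != V) on D(Y)={3,4,5,6,7,8} D(V)={4,5,7,8}: no change => not a revision
Constraint 3 (V + Z = Y) on D(V)={4,5,7,8} D(Z)={3,4,5,6,8} D(Y)={3,4,5,6,7,8}: V {4,5,7,8}->{4,5}; Z {3,4,5,6,8}->{3,4}; Y {3,4,5,6,7,8}->{7,8} => REVISION
Total revisions = 1

Answer: 1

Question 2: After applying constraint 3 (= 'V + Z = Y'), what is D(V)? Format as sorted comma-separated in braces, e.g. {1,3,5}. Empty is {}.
Constraint 1 (Z != Y) on D(Z)={3,4,5,6,8} D(Y)={3,4,5,6,7,8}: no change
Constraint 2 (Y != V) on D(Y)={3,4,5,6,7,8} D(V)={4,5,7,8}: no change
Constraint 3 (V + Z = Y) on D(V)={4,5,7,8} D(Z)={3,4,5,6,8} D(Y)={3,4,5,6,7,8}: V {4,5,7,8}->{4,5}; Z {3,4,5,6,8}->{3,4}; Y {3,4,5,6,7,8}->{7,8}
So after constraint 3: D(V) = {4,5}

Answer: {4,5}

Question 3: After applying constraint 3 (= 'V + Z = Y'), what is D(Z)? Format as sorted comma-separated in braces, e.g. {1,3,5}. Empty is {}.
Answer: {3,4}

Derivation:
Constraint 1 (Z != Y) on D(Z)={3,4,5,6,8} D(Y)={3,4,5,6,7,8}: no change
Constraint 2 (Y != V) on D(Y)={3,4,5,6,7,8} D(V)={4,5,7,8}: no change
Constraint 3 (V + Z = Y) on D(V)={4,5,7,8} D(Z)={3,4,5,6,8} D(Y)={3,4,5,6,7,8}: V {4,5,7,8}->{4,5}; Z {3,4,5,6,8}->{3,4}; Y {3,4,5,6,7,8}->{7,8}
So after constraint 3: D(Z) = {3,4}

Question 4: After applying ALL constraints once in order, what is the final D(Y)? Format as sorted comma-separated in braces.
Constraint 1 (Z != Y) on D(Z)={3,4,5,6,8} D(Y)={3,4,5,6,7,8}: no change
Constraint 2 (Y != V) on D(Y)={3,4,5,6,7,8} D(V)={4,5,7,8}: no change
Constraint 3 (V + Z = Y) on D(V)={4,5,7,8} D(Z)={3,4,5,6,8} D(Y)={3,4,5,6,7,8}: V {4,5,7,8}->{4,5}; Z {3,4,5,6,8}->{3,4}; Y {3,4,5,6,7,8}->{7,8}
So after all 3 constraints: D(Y) = {7,8}

Answer: {7,8}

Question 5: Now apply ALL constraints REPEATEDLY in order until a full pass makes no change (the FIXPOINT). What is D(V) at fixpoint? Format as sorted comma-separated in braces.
Answer: {4,5}

Derivation:
pass 0 (initial): D(V)={4,5,7,8}
pass 1: V {4,5,7,8}->{4,5}; Y {3,4,5,6,7,8}->{7,8}; Z {3,4,5,6,8}->{3,4}
pass 2: no change
Fixpoint after 2 passes: D(V) = {4,5}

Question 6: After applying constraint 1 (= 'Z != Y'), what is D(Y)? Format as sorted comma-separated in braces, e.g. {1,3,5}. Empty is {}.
Constraint 1 (Z != Y) on D(Z)={3,4,5,6,8} D(Y)={3,4,5,6,7,8}: no change
So after constraint 1: D(Y) = {3,4,5,6,7,8}

Answer: {3,4,5,6,7,8}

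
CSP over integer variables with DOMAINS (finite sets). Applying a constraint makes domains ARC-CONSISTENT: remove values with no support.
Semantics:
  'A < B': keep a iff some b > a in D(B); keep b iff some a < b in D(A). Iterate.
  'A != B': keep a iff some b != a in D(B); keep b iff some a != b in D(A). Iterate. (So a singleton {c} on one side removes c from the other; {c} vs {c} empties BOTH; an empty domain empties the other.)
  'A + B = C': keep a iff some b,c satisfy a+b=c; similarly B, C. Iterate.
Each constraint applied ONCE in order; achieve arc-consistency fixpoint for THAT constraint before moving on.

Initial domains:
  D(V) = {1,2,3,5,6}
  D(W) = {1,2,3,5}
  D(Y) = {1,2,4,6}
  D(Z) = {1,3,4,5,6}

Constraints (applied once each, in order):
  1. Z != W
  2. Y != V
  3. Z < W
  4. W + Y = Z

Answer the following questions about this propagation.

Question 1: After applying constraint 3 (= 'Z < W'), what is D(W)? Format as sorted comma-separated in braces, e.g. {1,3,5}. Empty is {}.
Answer: {2,3,5}

Derivation:
Constraint 1 (Z != W) on D(Z)={1,3,4,5,6} D(W)={1,2,3,5}: no change
Constraint 2 (Y != V) on D(Y)={1,2,4,6} D(V)={1,2,3,5,6}: no change
Constraint 3 (Z < W) on D(Z)={1,3,4,5,6} D(W)={1,2,3,5}: Z {1,3,4,5,6}->{1,3,4}; W {1,2,3,5}->{2,3,5}
So after constraint 3: D(W) = {2,3,5}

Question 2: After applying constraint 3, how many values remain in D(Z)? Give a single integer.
Constraint 1 (Z != W) on D(Z)={1,3,4,5,6} D(W)={1,2,3,5}: no change
Constraint 2 (Y != V) on D(Y)={1,2,4,6} D(V)={1,2,3,5,6}: no change
Constraint 3 (Z < W) on D(Z)={1,3,4,5,6} D(W)={1,2,3,5}: Z {1,3,4,5,6}->{1,3,4}; W {1,2,3,5}->{2,3,5}
So after constraint 3: D(Z)={1,3,4}, size = 3

Answer: 3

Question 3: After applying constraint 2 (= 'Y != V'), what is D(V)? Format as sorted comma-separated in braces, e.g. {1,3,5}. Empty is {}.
Constraint 1 (Z != W) on D(Z)={1,3,4,5,6} D(W)={1,2,3,5}: no change
Constraint 2 (Y != V) on D(Y)={1,2,4,6} D(V)={1,2,3,5,6}: no change
So after constraint 2: D(V) = {1,2,3,5,6}

Answer: {1,2,3,5,6}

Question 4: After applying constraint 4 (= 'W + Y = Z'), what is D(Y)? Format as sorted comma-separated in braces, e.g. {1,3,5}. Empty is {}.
Constraint 1 (Z != W) on D(Z)={1,3,4,5,6} D(W)={1,2,3,5}: no change
Constraint 2 (Y != V) on D(Y)={1,2,4,6} D(V)={1,2,3,5,6}: no change
Constraint 3 (Z < W) on D(Z)={1,3,4,5,6} D(W)={1,2,3,5}: Z {1,3,4,5,6}->{1,3,4}; W {1,2,3,5}->{2,3,5}
Constraint 4 (W + Y = Z) on D(W)={2,3,5} D(Y)={1,2,4,6} D(Z)={1,3,4}: W {2,3,5}->{2,3}; Y {1,2,4,6}->{1,2}; Z {1,3,4}->{3,4}
So after constraint 4: D(Y) = {1,2}

Answer: {1,2}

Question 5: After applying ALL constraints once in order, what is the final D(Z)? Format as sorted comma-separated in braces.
Constraint 1 (Z != W) on D(Z)={1,3,4,5,6} D(W)={1,2,3,5}: no change
Constraint 2 (Y != V) on D(Y)={1,2,4,6} D(V)={1,2,3,5,6}: no change
Constraint 3 (Z < W) on D(Z)={1,3,4,5,6} D(W)={1,2,3,5}: Z {1,3,4,5,6}->{1,3,4}; W {1,2,3,5}->{2,3,5}
Constraint 4 (W + Y = Z) on D(W)={2,3,5} D(Y)={1,2,4,6} D(Z)={1,3,4}: W {2,3,5}->{2,3}; Y {1,2,4,6}->{1,2}; Z {1,3,4}->{3,4}
So after all 4 constraints: D(Z) = {3,4}

Answer: {3,4}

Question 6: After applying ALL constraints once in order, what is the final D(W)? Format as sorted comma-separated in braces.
Answer: {2,3}

Derivation:
Constraint 1 (Z != W) on D(Z)={1,3,4,5,6} D(W)={1,2,3,5}: no change
Constraint 2 (Y != V) on D(Y)={1,2,4,6} D(V)={1,2,3,5,6}: no change
Constraint 3 (Z < W) on D(Z)={1,3,4,5,6} D(W)={1,2,3,5}: Z {1,3,4,5,6}->{1,3,4}; W {1,2,3,5}->{2,3,5}
Constraint 4 (W + Y = Z) on D(W)={2,3,5} D(Y)={1,2,4,6} D(Z)={1,3,4}: W {2,3,5}->{2,3}; Y {1,2,4,6}->{1,2}; Z {1,3,4}->{3,4}
So after all 4 constraints: D(W) = {2,3}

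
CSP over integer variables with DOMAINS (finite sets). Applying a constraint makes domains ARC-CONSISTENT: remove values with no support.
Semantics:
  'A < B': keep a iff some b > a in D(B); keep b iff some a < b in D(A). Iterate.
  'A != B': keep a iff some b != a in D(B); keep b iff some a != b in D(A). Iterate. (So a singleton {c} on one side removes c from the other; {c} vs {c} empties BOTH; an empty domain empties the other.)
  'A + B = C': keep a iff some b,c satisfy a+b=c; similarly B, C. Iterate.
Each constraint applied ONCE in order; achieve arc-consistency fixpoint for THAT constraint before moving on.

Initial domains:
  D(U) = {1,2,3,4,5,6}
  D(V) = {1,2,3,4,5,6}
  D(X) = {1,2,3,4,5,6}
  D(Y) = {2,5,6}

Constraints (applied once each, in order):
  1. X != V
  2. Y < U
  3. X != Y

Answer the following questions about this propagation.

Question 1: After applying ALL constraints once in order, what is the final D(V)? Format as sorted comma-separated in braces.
Constraint 1 (X != V) on D(X)={1,2,3,4,5,6} D(V)={1,2,3,4,5,6}: no change
Constraint 2 (Y < U) on D(Y)={2,5,6} D(U)={1,2,3,4,5,6}: Y {2,5,6}->{2,5}; U {1,2,3,4,5,6}->{3,4,5,6}
Constraint 3 (X != Y) on D(X)={1,2,3,4,5,6} D(Y)={2,5}: no change
So after all 3 constraints: D(V) = {1,2,3,4,5,6}

Answer: {1,2,3,4,5,6}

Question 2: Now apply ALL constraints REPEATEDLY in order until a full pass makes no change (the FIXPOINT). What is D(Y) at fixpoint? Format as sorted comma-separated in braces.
Answer: {2,5}

Derivation:
pass 0 (initial): D(Y)={2,5,6}
pass 1: U {1,2,3,4,5,6}->{3,4,5,6}; Y {2,5,6}->{2,5}
pass 2: no change
Fixpoint after 2 passes: D(Y) = {2,5}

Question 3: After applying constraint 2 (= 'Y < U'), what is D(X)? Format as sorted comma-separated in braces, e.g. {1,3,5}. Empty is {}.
Constraint 1 (X != V) on D(X)={1,2,3,4,5,6} D(V)={1,2,3,4,5,6}: no change
Constraint 2 (Y < U) on D(Y)={2,5,6} D(U)={1,2,3,4,5,6}: Y {2,5,6}->{2,5}; U {1,2,3,4,5,6}->{3,4,5,6}
So after constraint 2: D(X) = {1,2,3,4,5,6}

Answer: {1,2,3,4,5,6}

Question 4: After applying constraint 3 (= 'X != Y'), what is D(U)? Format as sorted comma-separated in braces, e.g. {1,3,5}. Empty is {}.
Answer: {3,4,5,6}

Derivation:
Constraint 1 (X != V) on D(X)={1,2,3,4,5,6} D(V)={1,2,3,4,5,6}: no change
Constraint 2 (Y < U) on D(Y)={2,5,6} D(U)={1,2,3,4,5,6}: Y {2,5,6}->{2,5}; U {1,2,3,4,5,6}->{3,4,5,6}
Constraint 3 (X != Y) on D(X)={1,2,3,4,5,6} D(Y)={2,5}: no change
So after constraint 3: D(U) = {3,4,5,6}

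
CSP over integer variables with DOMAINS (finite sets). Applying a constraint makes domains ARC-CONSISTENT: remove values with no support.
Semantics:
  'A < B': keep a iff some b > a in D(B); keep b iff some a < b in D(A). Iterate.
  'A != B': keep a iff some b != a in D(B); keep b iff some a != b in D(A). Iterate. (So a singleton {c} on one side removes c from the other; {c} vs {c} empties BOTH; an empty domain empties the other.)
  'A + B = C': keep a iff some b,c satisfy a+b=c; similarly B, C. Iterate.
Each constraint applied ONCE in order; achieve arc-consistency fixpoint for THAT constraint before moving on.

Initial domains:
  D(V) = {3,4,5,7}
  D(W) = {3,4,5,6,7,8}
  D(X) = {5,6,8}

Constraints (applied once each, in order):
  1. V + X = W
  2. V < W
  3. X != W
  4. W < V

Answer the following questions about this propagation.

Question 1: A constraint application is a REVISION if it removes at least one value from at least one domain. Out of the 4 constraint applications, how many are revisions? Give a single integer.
Constraint 1 (V + X = W) on D(V)={3,4,5,7} D(X)={5,6,8} D(W)={3,4,5,6,7,8}: V {3,4,5,7}->{3}; X {5,6,8}->{5}; W {3,4,5,6,7,8}->{8} => REVISION
Constraint 2 (V < W) on D(V)={3} D(W)={8}: no change => not a revision
Constraint 3 (X != W) on D(X)={5} D(W)={8}: no change => not a revision
Constraint 4 (W < V) on D(W)={8} D(V)={3}: W {8}->{}; V {3}->{} => REVISION
Total revisions = 2

Answer: 2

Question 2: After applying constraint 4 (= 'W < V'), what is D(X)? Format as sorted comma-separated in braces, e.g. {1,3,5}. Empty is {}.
Answer: {5}

Derivation:
Constraint 1 (V + X = W) on D(V)={3,4,5,7} D(X)={5,6,8} D(W)={3,4,5,6,7,8}: V {3,4,5,7}->{3}; X {5,6,8}->{5}; W {3,4,5,6,7,8}->{8}
Constraint 2 (V < W) on D(V)={3} D(W)={8}: no change
Constraint 3 (X != W) on D(X)={5} D(W)={8}: no change
Constraint 4 (W < V) on D(W)={8} D(V)={3}: W {8}->{}; V {3}->{}
So after constraint 4: D(X) = {5}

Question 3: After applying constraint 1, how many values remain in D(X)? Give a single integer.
Constraint 1 (V + X = W) on D(V)={3,4,5,7} D(X)={5,6,8} D(W)={3,4,5,6,7,8}: V {3,4,5,7}->{3}; X {5,6,8}->{5}; W {3,4,5,6,7,8}->{8}
So after constraint 1: D(X)={5}, size = 1

Answer: 1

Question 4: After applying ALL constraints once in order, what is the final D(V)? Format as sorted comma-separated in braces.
Constraint 1 (V + X = W) on D(V)={3,4,5,7} D(X)={5,6,8} D(W)={3,4,5,6,7,8}: V {3,4,5,7}->{3}; X {5,6,8}->{5}; W {3,4,5,6,7,8}->{8}
Constraint 2 (V < W) on D(V)={3} D(W)={8}: no change
Constraint 3 (X != W) on D(X)={5} D(W)={8}: no change
Constraint 4 (W < V) on D(W)={8} D(V)={3}: W {8}->{}; V {3}->{}
So after all 4 constraints: D(V) = {}

Answer: {}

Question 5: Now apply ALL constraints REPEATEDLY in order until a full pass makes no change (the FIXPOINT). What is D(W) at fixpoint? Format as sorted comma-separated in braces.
pass 0 (initial): D(W)={3,4,5,6,7,8}
pass 1: V {3,4,5,7}->{}; W {3,4,5,6,7,8}->{}; X {5,6,8}->{5}
pass 2: X {5}->{}
pass 3: no change
Fixpoint after 3 passes: D(W) = {}

Answer: {}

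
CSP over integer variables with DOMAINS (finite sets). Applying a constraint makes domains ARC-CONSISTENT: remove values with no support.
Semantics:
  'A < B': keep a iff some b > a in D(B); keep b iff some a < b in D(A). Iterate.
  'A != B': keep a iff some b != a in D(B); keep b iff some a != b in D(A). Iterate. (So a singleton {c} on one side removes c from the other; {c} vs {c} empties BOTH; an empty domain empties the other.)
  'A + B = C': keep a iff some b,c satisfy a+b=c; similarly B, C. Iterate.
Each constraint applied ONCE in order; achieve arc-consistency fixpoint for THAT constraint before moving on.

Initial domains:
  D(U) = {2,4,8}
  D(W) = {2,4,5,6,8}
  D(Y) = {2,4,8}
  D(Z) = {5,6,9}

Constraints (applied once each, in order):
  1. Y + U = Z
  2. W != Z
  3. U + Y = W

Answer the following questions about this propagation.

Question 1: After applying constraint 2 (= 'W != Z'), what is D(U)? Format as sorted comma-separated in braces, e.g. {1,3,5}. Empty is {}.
Constraint 1 (Y + U = Z) on D(Y)={2,4,8} D(U)={2,4,8} D(Z)={5,6,9}: Y {2,4,8}->{2,4}; U {2,4,8}->{2,4}; Z {5,6,9}->{6}
Constraint 2 (W != Z) on D(W)={2,4,5,6,8} D(Z)={6}: W {2,4,5,6,8}->{2,4,5,8}
So after constraint 2: D(U) = {2,4}

Answer: {2,4}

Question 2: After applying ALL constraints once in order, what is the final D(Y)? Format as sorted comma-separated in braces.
Answer: {2,4}

Derivation:
Constraint 1 (Y + U = Z) on D(Y)={2,4,8} D(U)={2,4,8} D(Z)={5,6,9}: Y {2,4,8}->{2,4}; U {2,4,8}->{2,4}; Z {5,6,9}->{6}
Constraint 2 (W != Z) on D(W)={2,4,5,6,8} D(Z)={6}: W {2,4,5,6,8}->{2,4,5,8}
Constraint 3 (U + Y = W) on D(U)={2,4} D(Y)={2,4} D(W)={2,4,5,8}: W {2,4,5,8}->{4,8}
So after all 3 constraints: D(Y) = {2,4}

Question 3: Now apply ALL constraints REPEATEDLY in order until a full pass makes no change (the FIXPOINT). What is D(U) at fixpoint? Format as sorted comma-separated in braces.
Answer: {2,4}

Derivation:
pass 0 (initial): D(U)={2,4,8}
pass 1: U {2,4,8}->{2,4}; W {2,4,5,6,8}->{4,8}; Y {2,4,8}->{2,4}; Z {5,6,9}->{6}
pass 2: no change
Fixpoint after 2 passes: D(U) = {2,4}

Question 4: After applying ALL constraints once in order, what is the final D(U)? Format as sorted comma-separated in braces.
Constraint 1 (Y + U = Z) on D(Y)={2,4,8} D(U)={2,4,8} D(Z)={5,6,9}: Y {2,4,8}->{2,4}; U {2,4,8}->{2,4}; Z {5,6,9}->{6}
Constraint 2 (W != Z) on D(W)={2,4,5,6,8} D(Z)={6}: W {2,4,5,6,8}->{2,4,5,8}
Constraint 3 (U + Y = W) on D(U)={2,4} D(Y)={2,4} D(W)={2,4,5,8}: W {2,4,5,8}->{4,8}
So after all 3 constraints: D(U) = {2,4}

Answer: {2,4}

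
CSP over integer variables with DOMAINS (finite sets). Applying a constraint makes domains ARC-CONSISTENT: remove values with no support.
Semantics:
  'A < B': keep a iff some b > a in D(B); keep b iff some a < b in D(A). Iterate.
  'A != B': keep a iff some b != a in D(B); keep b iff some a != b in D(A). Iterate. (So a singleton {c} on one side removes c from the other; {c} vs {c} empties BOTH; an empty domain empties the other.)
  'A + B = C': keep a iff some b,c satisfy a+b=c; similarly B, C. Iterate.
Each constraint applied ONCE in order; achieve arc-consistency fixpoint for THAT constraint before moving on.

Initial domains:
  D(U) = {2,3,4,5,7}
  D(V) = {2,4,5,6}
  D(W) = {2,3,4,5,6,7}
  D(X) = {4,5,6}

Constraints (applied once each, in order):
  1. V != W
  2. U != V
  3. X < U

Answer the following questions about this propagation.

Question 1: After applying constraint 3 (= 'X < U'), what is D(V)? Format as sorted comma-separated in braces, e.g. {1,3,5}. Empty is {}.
Answer: {2,4,5,6}

Derivation:
Constraint 1 (V != W) on D(V)={2,4,5,6} D(W)={2,3,4,5,6,7}: no change
Constraint 2 (U != V) on D(U)={2,3,4,5,7} D(V)={2,4,5,6}: no change
Constraint 3 (X < U) on D(X)={4,5,6} D(U)={2,3,4,5,7}: U {2,3,4,5,7}->{5,7}
So after constraint 3: D(V) = {2,4,5,6}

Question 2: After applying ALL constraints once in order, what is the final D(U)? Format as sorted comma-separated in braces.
Answer: {5,7}

Derivation:
Constraint 1 (V != W) on D(V)={2,4,5,6} D(W)={2,3,4,5,6,7}: no change
Constraint 2 (U != V) on D(U)={2,3,4,5,7} D(V)={2,4,5,6}: no change
Constraint 3 (X < U) on D(X)={4,5,6} D(U)={2,3,4,5,7}: U {2,3,4,5,7}->{5,7}
So after all 3 constraints: D(U) = {5,7}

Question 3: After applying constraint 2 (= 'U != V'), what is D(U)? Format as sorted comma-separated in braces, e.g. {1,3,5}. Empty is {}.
Constraint 1 (V != W) on D(V)={2,4,5,6} D(W)={2,3,4,5,6,7}: no change
Constraint 2 (U != V) on D(U)={2,3,4,5,7} D(V)={2,4,5,6}: no change
So after constraint 2: D(U) = {2,3,4,5,7}

Answer: {2,3,4,5,7}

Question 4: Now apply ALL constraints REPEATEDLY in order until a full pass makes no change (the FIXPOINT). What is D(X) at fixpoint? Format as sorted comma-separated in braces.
pass 0 (initial): D(X)={4,5,6}
pass 1: U {2,3,4,5,7}->{5,7}
pass 2: no change
Fixpoint after 2 passes: D(X) = {4,5,6}

Answer: {4,5,6}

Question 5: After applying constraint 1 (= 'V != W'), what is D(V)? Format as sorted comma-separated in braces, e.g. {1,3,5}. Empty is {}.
Answer: {2,4,5,6}

Derivation:
Constraint 1 (V != W) on D(V)={2,4,5,6} D(W)={2,3,4,5,6,7}: no change
So after constraint 1: D(V) = {2,4,5,6}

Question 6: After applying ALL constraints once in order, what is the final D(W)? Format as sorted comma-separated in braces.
Constraint 1 (V != W) on D(V)={2,4,5,6} D(W)={2,3,4,5,6,7}: no change
Constraint 2 (U != V) on D(U)={2,3,4,5,7} D(V)={2,4,5,6}: no change
Constraint 3 (X < U) on D(X)={4,5,6} D(U)={2,3,4,5,7}: U {2,3,4,5,7}->{5,7}
So after all 3 constraints: D(W) = {2,3,4,5,6,7}

Answer: {2,3,4,5,6,7}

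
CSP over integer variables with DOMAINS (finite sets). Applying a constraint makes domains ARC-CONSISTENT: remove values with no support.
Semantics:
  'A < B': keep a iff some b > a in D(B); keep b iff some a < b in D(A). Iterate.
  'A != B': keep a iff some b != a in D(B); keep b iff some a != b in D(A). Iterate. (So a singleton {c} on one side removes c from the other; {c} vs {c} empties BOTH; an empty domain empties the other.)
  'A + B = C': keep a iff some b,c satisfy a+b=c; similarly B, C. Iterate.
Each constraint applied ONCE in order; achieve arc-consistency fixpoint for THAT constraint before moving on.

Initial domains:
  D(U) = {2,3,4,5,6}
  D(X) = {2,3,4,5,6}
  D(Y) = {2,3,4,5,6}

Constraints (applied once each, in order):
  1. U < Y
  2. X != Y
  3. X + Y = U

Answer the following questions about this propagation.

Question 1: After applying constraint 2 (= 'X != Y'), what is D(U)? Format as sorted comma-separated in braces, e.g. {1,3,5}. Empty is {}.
Constraint 1 (U < Y) on D(U)={2,3,4,5,6} D(Y)={2,3,4,5,6}: U {2,3,4,5,6}->{2,3,4,5}; Y {2,3,4,5,6}->{3,4,5,6}
Constraint 2 (X != Y) on D(X)={2,3,4,5,6} D(Y)={3,4,5,6}: no change
So after constraint 2: D(U) = {2,3,4,5}

Answer: {2,3,4,5}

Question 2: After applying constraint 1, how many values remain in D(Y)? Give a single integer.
Constraint 1 (U < Y) on D(U)={2,3,4,5,6} D(Y)={2,3,4,5,6}: U {2,3,4,5,6}->{2,3,4,5}; Y {2,3,4,5,6}->{3,4,5,6}
So after constraint 1: D(Y)={3,4,5,6}, size = 4

Answer: 4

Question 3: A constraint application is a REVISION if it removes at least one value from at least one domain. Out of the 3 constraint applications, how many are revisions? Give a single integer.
Constraint 1 (U < Y) on D(U)={2,3,4,5,6} D(Y)={2,3,4,5,6}: U {2,3,4,5,6}->{2,3,4,5}; Y {2,3,4,5,6}->{3,4,5,6} => REVISION
Constraint 2 (X != Y) on D(X)={2,3,4,5,6} D(Y)={3,4,5,6}: no change => not a revision
Constraint 3 (X + Y = U) on D(X)={2,3,4,5,6} D(Y)={3,4,5,6} D(U)={2,3,4,5}: X {2,3,4,5,6}->{2}; Y {3,4,5,6}->{3}; U {2,3,4,5}->{5} => REVISION
Total revisions = 2

Answer: 2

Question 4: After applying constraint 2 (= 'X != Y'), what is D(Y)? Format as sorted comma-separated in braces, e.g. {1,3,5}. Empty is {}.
Answer: {3,4,5,6}

Derivation:
Constraint 1 (U < Y) on D(U)={2,3,4,5,6} D(Y)={2,3,4,5,6}: U {2,3,4,5,6}->{2,3,4,5}; Y {2,3,4,5,6}->{3,4,5,6}
Constraint 2 (X != Y) on D(X)={2,3,4,5,6} D(Y)={3,4,5,6}: no change
So after constraint 2: D(Y) = {3,4,5,6}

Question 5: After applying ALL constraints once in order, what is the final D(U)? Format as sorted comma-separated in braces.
Answer: {5}

Derivation:
Constraint 1 (U < Y) on D(U)={2,3,4,5,6} D(Y)={2,3,4,5,6}: U {2,3,4,5,6}->{2,3,4,5}; Y {2,3,4,5,6}->{3,4,5,6}
Constraint 2 (X != Y) on D(X)={2,3,4,5,6} D(Y)={3,4,5,6}: no change
Constraint 3 (X + Y = U) on D(X)={2,3,4,5,6} D(Y)={3,4,5,6} D(U)={2,3,4,5}: X {2,3,4,5,6}->{2}; Y {3,4,5,6}->{3}; U {2,3,4,5}->{5}
So after all 3 constraints: D(U) = {5}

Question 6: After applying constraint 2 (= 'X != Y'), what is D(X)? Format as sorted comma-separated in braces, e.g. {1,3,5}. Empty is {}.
Answer: {2,3,4,5,6}

Derivation:
Constraint 1 (U < Y) on D(U)={2,3,4,5,6} D(Y)={2,3,4,5,6}: U {2,3,4,5,6}->{2,3,4,5}; Y {2,3,4,5,6}->{3,4,5,6}
Constraint 2 (X != Y) on D(X)={2,3,4,5,6} D(Y)={3,4,5,6}: no change
So after constraint 2: D(X) = {2,3,4,5,6}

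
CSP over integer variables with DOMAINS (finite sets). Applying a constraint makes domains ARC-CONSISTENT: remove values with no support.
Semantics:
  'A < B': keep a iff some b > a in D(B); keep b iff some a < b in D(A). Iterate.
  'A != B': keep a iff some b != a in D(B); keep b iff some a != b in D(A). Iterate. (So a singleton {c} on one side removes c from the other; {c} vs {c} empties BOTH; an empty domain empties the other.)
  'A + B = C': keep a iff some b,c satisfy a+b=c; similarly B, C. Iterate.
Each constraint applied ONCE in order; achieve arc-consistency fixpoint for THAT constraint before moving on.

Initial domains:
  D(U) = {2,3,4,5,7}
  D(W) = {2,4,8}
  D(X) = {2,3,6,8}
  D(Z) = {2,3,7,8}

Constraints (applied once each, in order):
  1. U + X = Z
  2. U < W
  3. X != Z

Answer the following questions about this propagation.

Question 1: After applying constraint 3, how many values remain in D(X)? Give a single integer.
Constraint 1 (U + X = Z) on D(U)={2,3,4,5,7} D(X)={2,3,6,8} D(Z)={2,3,7,8}: U {2,3,4,5,7}->{2,4,5}; X {2,3,6,8}->{2,3,6}; Z {2,3,7,8}->{7,8}
Constraint 2 (U < W) on D(U)={2,4,5} D(W)={2,4,8}: W {2,4,8}->{4,8}
Constraint 3 (X != Z) on D(X)={2,3,6} D(Z)={7,8}: no change
So after constraint 3: D(X)={2,3,6}, size = 3

Answer: 3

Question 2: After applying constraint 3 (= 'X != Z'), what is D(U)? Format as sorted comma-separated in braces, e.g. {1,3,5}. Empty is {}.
Constraint 1 (U + X = Z) on D(U)={2,3,4,5,7} D(X)={2,3,6,8} D(Z)={2,3,7,8}: U {2,3,4,5,7}->{2,4,5}; X {2,3,6,8}->{2,3,6}; Z {2,3,7,8}->{7,8}
Constraint 2 (U < W) on D(U)={2,4,5} D(W)={2,4,8}: W {2,4,8}->{4,8}
Constraint 3 (X != Z) on D(X)={2,3,6} D(Z)={7,8}: no change
So after constraint 3: D(U) = {2,4,5}

Answer: {2,4,5}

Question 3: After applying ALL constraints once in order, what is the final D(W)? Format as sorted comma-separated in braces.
Answer: {4,8}

Derivation:
Constraint 1 (U + X = Z) on D(U)={2,3,4,5,7} D(X)={2,3,6,8} D(Z)={2,3,7,8}: U {2,3,4,5,7}->{2,4,5}; X {2,3,6,8}->{2,3,6}; Z {2,3,7,8}->{7,8}
Constraint 2 (U < W) on D(U)={2,4,5} D(W)={2,4,8}: W {2,4,8}->{4,8}
Constraint 3 (X != Z) on D(X)={2,3,6} D(Z)={7,8}: no change
So after all 3 constraints: D(W) = {4,8}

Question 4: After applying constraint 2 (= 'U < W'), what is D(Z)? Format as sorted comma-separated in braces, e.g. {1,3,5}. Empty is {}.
Constraint 1 (U + X = Z) on D(U)={2,3,4,5,7} D(X)={2,3,6,8} D(Z)={2,3,7,8}: U {2,3,4,5,7}->{2,4,5}; X {2,3,6,8}->{2,3,6}; Z {2,3,7,8}->{7,8}
Constraint 2 (U < W) on D(U)={2,4,5} D(W)={2,4,8}: W {2,4,8}->{4,8}
So after constraint 2: D(Z) = {7,8}

Answer: {7,8}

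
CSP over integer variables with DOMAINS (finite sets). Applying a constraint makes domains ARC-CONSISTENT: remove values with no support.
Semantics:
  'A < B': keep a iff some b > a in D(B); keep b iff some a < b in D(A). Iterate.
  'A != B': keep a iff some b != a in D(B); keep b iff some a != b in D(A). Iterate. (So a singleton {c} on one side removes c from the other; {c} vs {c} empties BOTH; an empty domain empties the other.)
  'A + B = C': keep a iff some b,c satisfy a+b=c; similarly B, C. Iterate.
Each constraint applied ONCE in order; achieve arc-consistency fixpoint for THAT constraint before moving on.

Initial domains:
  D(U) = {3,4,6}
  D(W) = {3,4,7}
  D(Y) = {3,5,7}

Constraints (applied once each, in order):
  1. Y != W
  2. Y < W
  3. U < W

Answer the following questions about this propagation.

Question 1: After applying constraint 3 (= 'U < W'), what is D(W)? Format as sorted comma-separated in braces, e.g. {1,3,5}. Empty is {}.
Answer: {4,7}

Derivation:
Constraint 1 (Y != W) on D(Y)={3,5,7} D(W)={3,4,7}: no change
Constraint 2 (Y < W) on D(Y)={3,5,7} D(W)={3,4,7}: Y {3,5,7}->{3,5}; W {3,4,7}->{4,7}
Constraint 3 (U < W) on D(U)={3,4,6} D(W)={4,7}: no change
So after constraint 3: D(W) = {4,7}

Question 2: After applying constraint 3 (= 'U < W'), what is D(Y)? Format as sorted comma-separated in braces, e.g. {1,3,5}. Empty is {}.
Answer: {3,5}

Derivation:
Constraint 1 (Y != W) on D(Y)={3,5,7} D(W)={3,4,7}: no change
Constraint 2 (Y < W) on D(Y)={3,5,7} D(W)={3,4,7}: Y {3,5,7}->{3,5}; W {3,4,7}->{4,7}
Constraint 3 (U < W) on D(U)={3,4,6} D(W)={4,7}: no change
So after constraint 3: D(Y) = {3,5}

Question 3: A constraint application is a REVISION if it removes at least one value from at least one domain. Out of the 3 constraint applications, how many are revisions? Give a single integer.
Constraint 1 (Y != W) on D(Y)={3,5,7} D(W)={3,4,7}: no change => not a revision
Constraint 2 (Y < W) on D(Y)={3,5,7} D(W)={3,4,7}: Y {3,5,7}->{3,5}; W {3,4,7}->{4,7} => REVISION
Constraint 3 (U < W) on D(U)={3,4,6} D(W)={4,7}: no change => not a revision
Total revisions = 1

Answer: 1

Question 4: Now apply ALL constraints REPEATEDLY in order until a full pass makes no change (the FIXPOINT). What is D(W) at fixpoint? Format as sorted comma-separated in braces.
Answer: {4,7}

Derivation:
pass 0 (initial): D(W)={3,4,7}
pass 1: W {3,4,7}->{4,7}; Y {3,5,7}->{3,5}
pass 2: no change
Fixpoint after 2 passes: D(W) = {4,7}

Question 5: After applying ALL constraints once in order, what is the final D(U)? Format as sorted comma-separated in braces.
Answer: {3,4,6}

Derivation:
Constraint 1 (Y != W) on D(Y)={3,5,7} D(W)={3,4,7}: no change
Constraint 2 (Y < W) on D(Y)={3,5,7} D(W)={3,4,7}: Y {3,5,7}->{3,5}; W {3,4,7}->{4,7}
Constraint 3 (U < W) on D(U)={3,4,6} D(W)={4,7}: no change
So after all 3 constraints: D(U) = {3,4,6}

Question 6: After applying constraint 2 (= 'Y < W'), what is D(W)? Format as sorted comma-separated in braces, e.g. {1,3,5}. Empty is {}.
Constraint 1 (Y != W) on D(Y)={3,5,7} D(W)={3,4,7}: no change
Constraint 2 (Y < W) on D(Y)={3,5,7} D(W)={3,4,7}: Y {3,5,7}->{3,5}; W {3,4,7}->{4,7}
So after constraint 2: D(W) = {4,7}

Answer: {4,7}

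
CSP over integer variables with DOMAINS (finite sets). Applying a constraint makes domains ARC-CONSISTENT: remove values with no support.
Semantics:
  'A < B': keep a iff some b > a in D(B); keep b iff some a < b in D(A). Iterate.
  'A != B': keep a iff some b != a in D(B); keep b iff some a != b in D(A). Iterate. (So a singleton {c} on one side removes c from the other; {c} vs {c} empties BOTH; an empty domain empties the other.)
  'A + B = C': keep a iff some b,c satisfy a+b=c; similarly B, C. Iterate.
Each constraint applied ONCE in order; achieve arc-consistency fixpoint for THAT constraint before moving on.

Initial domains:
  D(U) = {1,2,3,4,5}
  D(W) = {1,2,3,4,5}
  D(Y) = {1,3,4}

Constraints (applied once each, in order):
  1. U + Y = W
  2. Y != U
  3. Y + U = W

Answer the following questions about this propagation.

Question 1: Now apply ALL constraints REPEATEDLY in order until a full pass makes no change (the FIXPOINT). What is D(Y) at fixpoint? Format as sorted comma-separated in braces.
pass 0 (initial): D(Y)={1,3,4}
pass 1: U {1,2,3,4,5}->{1,2,3,4}; W {1,2,3,4,5}->{2,3,4,5}
pass 2: no change
Fixpoint after 2 passes: D(Y) = {1,3,4}

Answer: {1,3,4}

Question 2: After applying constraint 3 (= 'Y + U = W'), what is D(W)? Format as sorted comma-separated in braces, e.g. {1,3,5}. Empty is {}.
Constraint 1 (U + Y = W) on D(U)={1,2,3,4,5} D(Y)={1,3,4} D(W)={1,2,3,4,5}: U {1,2,3,4,5}->{1,2,3,4}; W {1,2,3,4,5}->{2,3,4,5}
Constraint 2 (Y != U) on D(Y)={1,3,4} D(U)={1,2,3,4}: no change
Constraint 3 (Y + U = W) on D(Y)={1,3,4} D(U)={1,2,3,4} D(W)={2,3,4,5}: no change
So after constraint 3: D(W) = {2,3,4,5}

Answer: {2,3,4,5}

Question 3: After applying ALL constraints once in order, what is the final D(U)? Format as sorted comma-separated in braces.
Answer: {1,2,3,4}

Derivation:
Constraint 1 (U + Y = W) on D(U)={1,2,3,4,5} D(Y)={1,3,4} D(W)={1,2,3,4,5}: U {1,2,3,4,5}->{1,2,3,4}; W {1,2,3,4,5}->{2,3,4,5}
Constraint 2 (Y != U) on D(Y)={1,3,4} D(U)={1,2,3,4}: no change
Constraint 3 (Y + U = W) on D(Y)={1,3,4} D(U)={1,2,3,4} D(W)={2,3,4,5}: no change
So after all 3 constraints: D(U) = {1,2,3,4}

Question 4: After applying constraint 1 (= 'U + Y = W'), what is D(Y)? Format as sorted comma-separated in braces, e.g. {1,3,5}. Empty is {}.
Answer: {1,3,4}

Derivation:
Constraint 1 (U + Y = W) on D(U)={1,2,3,4,5} D(Y)={1,3,4} D(W)={1,2,3,4,5}: U {1,2,3,4,5}->{1,2,3,4}; W {1,2,3,4,5}->{2,3,4,5}
So after constraint 1: D(Y) = {1,3,4}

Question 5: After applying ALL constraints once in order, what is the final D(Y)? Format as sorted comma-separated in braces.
Answer: {1,3,4}

Derivation:
Constraint 1 (U + Y = W) on D(U)={1,2,3,4,5} D(Y)={1,3,4} D(W)={1,2,3,4,5}: U {1,2,3,4,5}->{1,2,3,4}; W {1,2,3,4,5}->{2,3,4,5}
Constraint 2 (Y != U) on D(Y)={1,3,4} D(U)={1,2,3,4}: no change
Constraint 3 (Y + U = W) on D(Y)={1,3,4} D(U)={1,2,3,4} D(W)={2,3,4,5}: no change
So after all 3 constraints: D(Y) = {1,3,4}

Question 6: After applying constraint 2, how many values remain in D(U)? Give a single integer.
Constraint 1 (U + Y = W) on D(U)={1,2,3,4,5} D(Y)={1,3,4} D(W)={1,2,3,4,5}: U {1,2,3,4,5}->{1,2,3,4}; W {1,2,3,4,5}->{2,3,4,5}
Constraint 2 (Y != U) on D(Y)={1,3,4} D(U)={1,2,3,4}: no change
So after constraint 2: D(U)={1,2,3,4}, size = 4

Answer: 4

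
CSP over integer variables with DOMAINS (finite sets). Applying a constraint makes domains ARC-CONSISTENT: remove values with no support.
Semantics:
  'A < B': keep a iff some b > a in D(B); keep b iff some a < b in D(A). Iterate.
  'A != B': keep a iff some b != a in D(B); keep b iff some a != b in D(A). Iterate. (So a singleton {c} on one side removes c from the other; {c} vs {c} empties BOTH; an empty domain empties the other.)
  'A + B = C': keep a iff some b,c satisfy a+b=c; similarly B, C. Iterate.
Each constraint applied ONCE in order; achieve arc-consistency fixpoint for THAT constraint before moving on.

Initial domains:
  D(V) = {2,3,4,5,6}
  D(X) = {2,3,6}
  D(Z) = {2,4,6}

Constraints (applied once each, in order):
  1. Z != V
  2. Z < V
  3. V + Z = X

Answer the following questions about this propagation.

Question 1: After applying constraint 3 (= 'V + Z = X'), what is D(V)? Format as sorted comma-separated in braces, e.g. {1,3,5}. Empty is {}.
Answer: {4}

Derivation:
Constraint 1 (Z != V) on D(Z)={2,4,6} D(V)={2,3,4,5,6}: no change
Constraint 2 (Z < V) on D(Z)={2,4,6} D(V)={2,3,4,5,6}: Z {2,4,6}->{2,4}; V {2,3,4,5,6}->{3,4,5,6}
Constraint 3 (V + Z = X) on D(V)={3,4,5,6} D(Z)={2,4} D(X)={2,3,6}: V {3,4,5,6}->{4}; Z {2,4}->{2}; X {2,3,6}->{6}
So after constraint 3: D(V) = {4}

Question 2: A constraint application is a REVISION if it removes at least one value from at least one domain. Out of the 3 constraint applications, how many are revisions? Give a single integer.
Constraint 1 (Z != V) on D(Z)={2,4,6} D(V)={2,3,4,5,6}: no change => not a revision
Constraint 2 (Z < V) on D(Z)={2,4,6} D(V)={2,3,4,5,6}: Z {2,4,6}->{2,4}; V {2,3,4,5,6}->{3,4,5,6} => REVISION
Constraint 3 (V + Z = X) on D(V)={3,4,5,6} D(Z)={2,4} D(X)={2,3,6}: V {3,4,5,6}->{4}; Z {2,4}->{2}; X {2,3,6}->{6} => REVISION
Total revisions = 2

Answer: 2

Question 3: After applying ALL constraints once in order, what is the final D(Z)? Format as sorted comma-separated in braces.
Answer: {2}

Derivation:
Constraint 1 (Z != V) on D(Z)={2,4,6} D(V)={2,3,4,5,6}: no change
Constraint 2 (Z < V) on D(Z)={2,4,6} D(V)={2,3,4,5,6}: Z {2,4,6}->{2,4}; V {2,3,4,5,6}->{3,4,5,6}
Constraint 3 (V + Z = X) on D(V)={3,4,5,6} D(Z)={2,4} D(X)={2,3,6}: V {3,4,5,6}->{4}; Z {2,4}->{2}; X {2,3,6}->{6}
So after all 3 constraints: D(Z) = {2}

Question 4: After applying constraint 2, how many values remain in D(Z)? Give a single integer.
Answer: 2

Derivation:
Constraint 1 (Z != V) on D(Z)={2,4,6} D(V)={2,3,4,5,6}: no change
Constraint 2 (Z < V) on D(Z)={2,4,6} D(V)={2,3,4,5,6}: Z {2,4,6}->{2,4}; V {2,3,4,5,6}->{3,4,5,6}
So after constraint 2: D(Z)={2,4}, size = 2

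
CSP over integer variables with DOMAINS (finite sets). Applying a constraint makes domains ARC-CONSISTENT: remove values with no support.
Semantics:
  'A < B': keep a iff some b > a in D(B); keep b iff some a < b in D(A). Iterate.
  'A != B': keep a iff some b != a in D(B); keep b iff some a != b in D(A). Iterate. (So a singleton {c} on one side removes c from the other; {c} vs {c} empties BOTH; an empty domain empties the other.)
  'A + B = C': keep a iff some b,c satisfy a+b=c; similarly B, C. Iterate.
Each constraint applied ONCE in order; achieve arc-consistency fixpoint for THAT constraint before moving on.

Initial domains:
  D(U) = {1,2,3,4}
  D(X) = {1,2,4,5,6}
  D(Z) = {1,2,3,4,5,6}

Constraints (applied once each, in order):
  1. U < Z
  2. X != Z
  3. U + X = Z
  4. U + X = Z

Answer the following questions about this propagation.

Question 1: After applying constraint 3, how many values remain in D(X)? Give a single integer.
Answer: 4

Derivation:
Constraint 1 (U < Z) on D(U)={1,2,3,4} D(Z)={1,2,3,4,5,6}: Z {1,2,3,4,5,6}->{2,3,4,5,6}
Constraint 2 (X != Z) on D(X)={1,2,4,5,6} D(Z)={2,3,4,5,6}: no change
Constraint 3 (U + X = Z) on D(U)={1,2,3,4} D(X)={1,2,4,5,6} D(Z)={2,3,4,5,6}: X {1,2,4,5,6}->{1,2,4,5}
So after constraint 3: D(X)={1,2,4,5}, size = 4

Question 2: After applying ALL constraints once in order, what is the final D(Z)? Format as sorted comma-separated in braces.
Answer: {2,3,4,5,6}

Derivation:
Constraint 1 (U < Z) on D(U)={1,2,3,4} D(Z)={1,2,3,4,5,6}: Z {1,2,3,4,5,6}->{2,3,4,5,6}
Constraint 2 (X != Z) on D(X)={1,2,4,5,6} D(Z)={2,3,4,5,6}: no change
Constraint 3 (U + X = Z) on D(U)={1,2,3,4} D(X)={1,2,4,5,6} D(Z)={2,3,4,5,6}: X {1,2,4,5,6}->{1,2,4,5}
Constraint 4 (U + X = Z) on D(U)={1,2,3,4} D(X)={1,2,4,5} D(Z)={2,3,4,5,6}: no change
So after all 4 constraints: D(Z) = {2,3,4,5,6}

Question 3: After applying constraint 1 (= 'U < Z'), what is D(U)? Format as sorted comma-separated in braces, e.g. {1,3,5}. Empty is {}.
Answer: {1,2,3,4}

Derivation:
Constraint 1 (U < Z) on D(U)={1,2,3,4} D(Z)={1,2,3,4,5,6}: Z {1,2,3,4,5,6}->{2,3,4,5,6}
So after constraint 1: D(U) = {1,2,3,4}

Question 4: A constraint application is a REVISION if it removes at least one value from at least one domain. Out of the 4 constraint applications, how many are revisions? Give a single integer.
Constraint 1 (U < Z) on D(U)={1,2,3,4} D(Z)={1,2,3,4,5,6}: Z {1,2,3,4,5,6}->{2,3,4,5,6} => REVISION
Constraint 2 (X != Z) on D(X)={1,2,4,5,6} D(Z)={2,3,4,5,6}: no change => not a revision
Constraint 3 (U + X = Z) on D(U)={1,2,3,4} D(X)={1,2,4,5,6} D(Z)={2,3,4,5,6}: X {1,2,4,5,6}->{1,2,4,5} => REVISION
Constraint 4 (U + X = Z) on D(U)={1,2,3,4} D(X)={1,2,4,5} D(Z)={2,3,4,5,6}: no change => not a revision
Total revisions = 2

Answer: 2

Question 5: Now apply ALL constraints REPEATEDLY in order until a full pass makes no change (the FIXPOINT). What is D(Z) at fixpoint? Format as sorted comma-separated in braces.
Answer: {2,3,4,5,6}

Derivation:
pass 0 (initial): D(Z)={1,2,3,4,5,6}
pass 1: X {1,2,4,5,6}->{1,2,4,5}; Z {1,2,3,4,5,6}->{2,3,4,5,6}
pass 2: no change
Fixpoint after 2 passes: D(Z) = {2,3,4,5,6}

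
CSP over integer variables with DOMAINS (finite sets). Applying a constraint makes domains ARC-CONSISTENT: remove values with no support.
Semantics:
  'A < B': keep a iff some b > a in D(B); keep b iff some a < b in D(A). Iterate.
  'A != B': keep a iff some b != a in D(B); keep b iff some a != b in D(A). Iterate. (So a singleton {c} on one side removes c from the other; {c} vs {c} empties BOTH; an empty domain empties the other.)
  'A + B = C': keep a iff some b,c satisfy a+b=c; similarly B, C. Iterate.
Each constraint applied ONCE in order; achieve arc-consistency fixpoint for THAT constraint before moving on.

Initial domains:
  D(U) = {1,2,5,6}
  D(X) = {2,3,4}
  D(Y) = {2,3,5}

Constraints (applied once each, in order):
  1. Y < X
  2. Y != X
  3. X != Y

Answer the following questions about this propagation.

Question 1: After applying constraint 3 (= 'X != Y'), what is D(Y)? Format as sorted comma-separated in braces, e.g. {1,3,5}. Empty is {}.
Answer: {2,3}

Derivation:
Constraint 1 (Y < X) on D(Y)={2,3,5} D(X)={2,3,4}: Y {2,3,5}->{2,3}; X {2,3,4}->{3,4}
Constraint 2 (Y != X) on D(Y)={2,3} D(X)={3,4}: no change
Constraint 3 (X != Y) on D(X)={3,4} D(Y)={2,3}: no change
So after constraint 3: D(Y) = {2,3}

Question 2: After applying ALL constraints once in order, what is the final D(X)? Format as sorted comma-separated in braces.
Constraint 1 (Y < X) on D(Y)={2,3,5} D(X)={2,3,4}: Y {2,3,5}->{2,3}; X {2,3,4}->{3,4}
Constraint 2 (Y != X) on D(Y)={2,3} D(X)={3,4}: no change
Constraint 3 (X != Y) on D(X)={3,4} D(Y)={2,3}: no change
So after all 3 constraints: D(X) = {3,4}

Answer: {3,4}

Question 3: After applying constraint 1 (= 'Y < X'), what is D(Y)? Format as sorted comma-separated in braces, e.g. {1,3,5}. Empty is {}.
Answer: {2,3}

Derivation:
Constraint 1 (Y < X) on D(Y)={2,3,5} D(X)={2,3,4}: Y {2,3,5}->{2,3}; X {2,3,4}->{3,4}
So after constraint 1: D(Y) = {2,3}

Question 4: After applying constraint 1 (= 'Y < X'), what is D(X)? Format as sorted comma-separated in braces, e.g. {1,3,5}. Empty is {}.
Answer: {3,4}

Derivation:
Constraint 1 (Y < X) on D(Y)={2,3,5} D(X)={2,3,4}: Y {2,3,5}->{2,3}; X {2,3,4}->{3,4}
So after constraint 1: D(X) = {3,4}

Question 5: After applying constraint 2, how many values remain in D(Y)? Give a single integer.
Answer: 2

Derivation:
Constraint 1 (Y < X) on D(Y)={2,3,5} D(X)={2,3,4}: Y {2,3,5}->{2,3}; X {2,3,4}->{3,4}
Constraint 2 (Y != X) on D(Y)={2,3} D(X)={3,4}: no change
So after constraint 2: D(Y)={2,3}, size = 2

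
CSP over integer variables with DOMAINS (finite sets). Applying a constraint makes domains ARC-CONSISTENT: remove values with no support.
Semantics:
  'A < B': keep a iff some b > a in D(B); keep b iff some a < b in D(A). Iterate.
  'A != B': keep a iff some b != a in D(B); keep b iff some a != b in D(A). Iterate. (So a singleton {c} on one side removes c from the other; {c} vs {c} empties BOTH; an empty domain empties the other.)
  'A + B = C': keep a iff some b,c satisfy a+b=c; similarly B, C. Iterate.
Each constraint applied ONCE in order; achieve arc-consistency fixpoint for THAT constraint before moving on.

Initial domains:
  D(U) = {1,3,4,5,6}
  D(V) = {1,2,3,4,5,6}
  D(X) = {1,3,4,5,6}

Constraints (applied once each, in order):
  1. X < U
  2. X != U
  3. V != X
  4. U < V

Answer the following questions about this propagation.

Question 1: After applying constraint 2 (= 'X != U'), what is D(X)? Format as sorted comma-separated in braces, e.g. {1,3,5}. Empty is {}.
Answer: {1,3,4,5}

Derivation:
Constraint 1 (X < U) on D(X)={1,3,4,5,6} D(U)={1,3,4,5,6}: X {1,3,4,5,6}->{1,3,4,5}; U {1,3,4,5,6}->{3,4,5,6}
Constraint 2 (X != U) on D(X)={1,3,4,5} D(U)={3,4,5,6}: no change
So after constraint 2: D(X) = {1,3,4,5}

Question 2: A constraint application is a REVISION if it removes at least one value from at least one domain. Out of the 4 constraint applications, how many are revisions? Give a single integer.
Constraint 1 (X < U) on D(X)={1,3,4,5,6} D(U)={1,3,4,5,6}: X {1,3,4,5,6}->{1,3,4,5}; U {1,3,4,5,6}->{3,4,5,6} => REVISION
Constraint 2 (X != U) on D(X)={1,3,4,5} D(U)={3,4,5,6}: no change => not a revision
Constraint 3 (V != X) on D(V)={1,2,3,4,5,6} D(X)={1,3,4,5}: no change => not a revision
Constraint 4 (U < V) on D(U)={3,4,5,6} D(V)={1,2,3,4,5,6}: U {3,4,5,6}->{3,4,5}; V {1,2,3,4,5,6}->{4,5,6} => REVISION
Total revisions = 2

Answer: 2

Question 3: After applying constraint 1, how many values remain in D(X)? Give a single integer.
Answer: 4

Derivation:
Constraint 1 (X < U) on D(X)={1,3,4,5,6} D(U)={1,3,4,5,6}: X {1,3,4,5,6}->{1,3,4,5}; U {1,3,4,5,6}->{3,4,5,6}
So after constraint 1: D(X)={1,3,4,5}, size = 4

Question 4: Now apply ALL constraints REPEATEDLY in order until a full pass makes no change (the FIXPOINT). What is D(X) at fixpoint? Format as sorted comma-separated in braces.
Answer: {1,3,4}

Derivation:
pass 0 (initial): D(X)={1,3,4,5,6}
pass 1: U {1,3,4,5,6}->{3,4,5}; V {1,2,3,4,5,6}->{4,5,6}; X {1,3,4,5,6}->{1,3,4,5}
pass 2: X {1,3,4,5}->{1,3,4}
pass 3: no change
Fixpoint after 3 passes: D(X) = {1,3,4}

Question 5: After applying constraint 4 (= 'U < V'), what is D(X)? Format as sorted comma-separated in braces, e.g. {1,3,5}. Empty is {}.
Answer: {1,3,4,5}

Derivation:
Constraint 1 (X < U) on D(X)={1,3,4,5,6} D(U)={1,3,4,5,6}: X {1,3,4,5,6}->{1,3,4,5}; U {1,3,4,5,6}->{3,4,5,6}
Constraint 2 (X != U) on D(X)={1,3,4,5} D(U)={3,4,5,6}: no change
Constraint 3 (V != X) on D(V)={1,2,3,4,5,6} D(X)={1,3,4,5}: no change
Constraint 4 (U < V) on D(U)={3,4,5,6} D(V)={1,2,3,4,5,6}: U {3,4,5,6}->{3,4,5}; V {1,2,3,4,5,6}->{4,5,6}
So after constraint 4: D(X) = {1,3,4,5}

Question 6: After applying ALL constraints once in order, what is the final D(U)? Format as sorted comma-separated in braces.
Answer: {3,4,5}

Derivation:
Constraint 1 (X < U) on D(X)={1,3,4,5,6} D(U)={1,3,4,5,6}: X {1,3,4,5,6}->{1,3,4,5}; U {1,3,4,5,6}->{3,4,5,6}
Constraint 2 (X != U) on D(X)={1,3,4,5} D(U)={3,4,5,6}: no change
Constraint 3 (V != X) on D(V)={1,2,3,4,5,6} D(X)={1,3,4,5}: no change
Constraint 4 (U < V) on D(U)={3,4,5,6} D(V)={1,2,3,4,5,6}: U {3,4,5,6}->{3,4,5}; V {1,2,3,4,5,6}->{4,5,6}
So after all 4 constraints: D(U) = {3,4,5}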